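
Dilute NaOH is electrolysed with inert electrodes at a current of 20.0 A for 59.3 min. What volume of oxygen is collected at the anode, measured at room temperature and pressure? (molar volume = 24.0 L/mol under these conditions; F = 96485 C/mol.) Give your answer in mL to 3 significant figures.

Q = It = 20.0 × 3558 = 71160 C
n(e⁻) = Q/F = 71160/96485 = 0.7375 mol
2H₂O → O₂ + 4H⁺ + 4e⁻, so n(O₂) = 0.7375 / 4 = 0.1844 mol
V = 0.1844 × 24.0 = 4.426 L
= 4430 mL

4430 mL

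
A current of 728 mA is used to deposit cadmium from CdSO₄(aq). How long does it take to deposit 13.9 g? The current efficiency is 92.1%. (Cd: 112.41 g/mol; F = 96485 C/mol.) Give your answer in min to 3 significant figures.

n(Cd) = 13.9 / 112.41 = 0.1237 mol
Cd²⁺ + 2e⁻ → Cd, so n(e⁻) = 2 × 0.1237 = 0.2474 mol
Q = 0.2474 × 96485 / 0.921 = 25920 C
t = Q / I = 25920 / 0.728 = 35600 s = 593 min

593 min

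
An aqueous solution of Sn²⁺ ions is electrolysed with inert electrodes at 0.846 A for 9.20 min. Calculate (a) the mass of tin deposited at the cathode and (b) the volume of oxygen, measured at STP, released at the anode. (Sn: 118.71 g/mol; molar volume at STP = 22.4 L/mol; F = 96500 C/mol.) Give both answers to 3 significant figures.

0.287 g Sn; 0.0271 L O₂

Q = 0.846 × 552 = 467.0 C; n(e⁻) = 467.0 / 96500 = 0.004839 mol
Cathode: Sn²⁺ + 2e⁻ → Sn → n(Sn) = 0.004839/2 = 0.002420 mol → 0.287 g
Anode: 2H₂O → O₂ + 4H⁺ + 4e⁻ → n(O₂) = 0.004839/4 = 0.001210 mol → 0.0271 L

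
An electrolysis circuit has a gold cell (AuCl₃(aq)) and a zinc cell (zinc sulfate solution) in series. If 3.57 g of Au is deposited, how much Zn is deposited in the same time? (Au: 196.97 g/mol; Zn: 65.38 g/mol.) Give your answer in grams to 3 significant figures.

n(Au) = 3.57 / 196.97 = 0.01812 mol
Au³⁺ + 3e⁻ → Au, so n(e⁻) = 3 × 0.01812 = 0.05436 mol
Same current for the same time ⇒ same n(e⁻) = 0.05436 mol in both cells.
Zn²⁺ + 2e⁻ → Zn, so n(Zn) = 0.05436 / 2 = 0.02718 mol
m(Zn) = 0.02718 × 65.38 = 1.78 g

1.78 g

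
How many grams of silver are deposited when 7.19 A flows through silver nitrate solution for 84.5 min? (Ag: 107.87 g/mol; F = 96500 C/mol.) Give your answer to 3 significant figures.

40.7 g

Q = It = 7.19 × 5070 = 36450 C
n(e⁻) = 36450 / 96500 = 0.3777 mol
Ag⁺ + e⁻ → Ag, so n(Ag) = 0.3777 mol
m = 0.3777 × 107.87 = 40.7 g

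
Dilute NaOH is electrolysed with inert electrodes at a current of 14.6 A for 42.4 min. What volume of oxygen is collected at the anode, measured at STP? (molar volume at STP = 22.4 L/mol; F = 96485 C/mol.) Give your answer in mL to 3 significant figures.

2160 mL

Q = 14.6 A × 2544 s = 37140 C
Moles of electrons = 37140 / 96485 = 0.3849 mol
2H₂O → O₂ + 4H⁺ + 4e⁻, so n(O₂) = 0.3849 / 4 = 0.09623 mol
V = 0.09623 × 22.4 = 2.156 L
= 2160 mL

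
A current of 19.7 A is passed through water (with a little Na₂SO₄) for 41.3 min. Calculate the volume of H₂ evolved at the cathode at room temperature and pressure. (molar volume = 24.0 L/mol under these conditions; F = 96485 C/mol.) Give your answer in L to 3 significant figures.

Q = 19.7 A × 2478 s = 48820 C
n(e⁻) = Q/F = 48820/96485 = 0.5060 mol
2H⁺ + 2e⁻ → H₂, so n(H₂) = 0.5060 / 2 = 0.2530 mol
V = 0.2530 × 24.0 = 6.072 L

6.07 L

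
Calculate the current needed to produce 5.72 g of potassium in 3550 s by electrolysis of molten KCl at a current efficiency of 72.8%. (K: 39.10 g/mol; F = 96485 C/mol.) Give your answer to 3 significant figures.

5.46 A

n(K) = 5.72 / 39.10 = 0.1463 mol
K⁺ + e⁻ → K, so n(e⁻) = 0.1463 mol
Q = 0.1463 × 96485 / 0.728 = 19390 C
I = Q / t = 19390 / 3550 s = 5.46 A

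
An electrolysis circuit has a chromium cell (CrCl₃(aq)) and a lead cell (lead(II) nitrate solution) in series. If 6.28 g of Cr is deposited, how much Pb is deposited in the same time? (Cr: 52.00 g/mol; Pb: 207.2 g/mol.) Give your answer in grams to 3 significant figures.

n(Cr) = 6.28 / 52.00 = 0.1208 mol
Cr³⁺ + 3e⁻ → Cr, so n(e⁻) = 3 × 0.1208 = 0.3624 mol
Same current for the same time ⇒ same n(e⁻) = 0.3624 mol in both cells.
Pb²⁺ + 2e⁻ → Pb, so n(Pb) = 0.3624 / 2 = 0.1812 mol
m(Pb) = 0.1812 × 207.2 = 37.5 g

37.5 g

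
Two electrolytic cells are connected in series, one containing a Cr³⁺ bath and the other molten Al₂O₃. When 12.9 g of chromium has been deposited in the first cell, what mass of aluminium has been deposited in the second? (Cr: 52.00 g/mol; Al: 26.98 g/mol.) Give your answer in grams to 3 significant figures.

6.69 g

n(Cr) = 12.9 / 52.00 = 0.2481 mol
Cr³⁺ + 3e⁻ → Cr, so n(e⁻) = 3 × 0.2481 = 0.7443 mol
The cells are in series, so the same charge (and hence the same n(e⁻) = 0.7443 mol) passes through both.
Al³⁺ + 3e⁻ → Al, so n(Al) = 0.7443 / 3 = 0.2481 mol
m(Al) = 0.2481 × 26.98 = 6.69 g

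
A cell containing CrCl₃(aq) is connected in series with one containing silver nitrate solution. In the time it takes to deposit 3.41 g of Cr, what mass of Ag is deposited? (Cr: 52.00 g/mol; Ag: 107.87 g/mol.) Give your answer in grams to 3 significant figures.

n(Cr) = 3.41 / 52.00 = 0.06558 mol
Cr³⁺ + 3e⁻ → Cr, so n(e⁻) = 3 × 0.06558 = 0.1967 mol
Same current for the same time ⇒ same n(e⁻) = 0.1967 mol in both cells.
Ag⁺ + e⁻ → Ag, so n(Ag) = 0.1967 mol
m(Ag) = 0.1967 × 107.87 = 21.2 g

21.2 g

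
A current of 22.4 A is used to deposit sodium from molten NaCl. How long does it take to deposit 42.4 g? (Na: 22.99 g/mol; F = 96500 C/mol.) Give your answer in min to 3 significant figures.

n(Na) = 42.4 / 22.99 = 1.844 mol
Na⁺ + e⁻ → Na, so n(e⁻) = 1.844 mol
Q = 1.844 × 96500 = 1.779×10^5 C
t = Q / I = 1.779×10^5 / 22.4 = 7942 s = 132 min

132 min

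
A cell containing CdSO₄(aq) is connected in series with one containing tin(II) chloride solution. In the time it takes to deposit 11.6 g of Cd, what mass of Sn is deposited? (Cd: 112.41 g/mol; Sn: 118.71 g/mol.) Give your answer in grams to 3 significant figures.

n(Cd) = 11.6 / 112.41 = 0.1032 mol
Cd²⁺ + 2e⁻ → Cd, so n(e⁻) = 2 × 0.1032 = 0.2064 mol
In series, the same 0.2064 mol of electrons flows through the second cell.
Sn²⁺ + 2e⁻ → Sn, so n(Sn) = 0.2064 / 2 = 0.1032 mol
m(Sn) = 0.1032 × 118.71 = 12.3 g

12.3 g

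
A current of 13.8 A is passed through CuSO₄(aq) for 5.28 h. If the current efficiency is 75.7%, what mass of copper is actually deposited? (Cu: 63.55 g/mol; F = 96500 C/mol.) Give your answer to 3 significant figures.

65.4 g

Q = 13.8 × 19008 = 2.623×10^5 C
n(e⁻) = 2.623×10^5 / 96500 = 2.718 mol
Cu²⁺ + 2e⁻ → Cu, so theoretical m(Cu) = 1.359 × 63.55 = 86.36 g
Actual mass = 75.7% × 86.36 = 65.4 g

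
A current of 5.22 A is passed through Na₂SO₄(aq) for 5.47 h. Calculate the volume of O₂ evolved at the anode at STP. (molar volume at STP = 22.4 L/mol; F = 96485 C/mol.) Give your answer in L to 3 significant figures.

5.97 L

Q = 5.22 A × 19692 s = 1.028×10^5 C
n(e⁻) = Q/F = 1.028×10^5/96485 = 1.065 mol
2H₂O → O₂ + 4H⁺ + 4e⁻, so n(O₂) = 1.065 / 4 = 0.2663 mol
V = 0.2663 × 22.4 = 5.965 L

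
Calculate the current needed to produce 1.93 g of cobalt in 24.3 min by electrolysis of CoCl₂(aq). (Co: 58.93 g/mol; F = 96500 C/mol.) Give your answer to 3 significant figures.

4.34 A

n(Co) = 1.93 / 58.93 = 0.03275 mol
Co²⁺ + 2e⁻ → Co, so n(e⁻) = 2 × 0.03275 = 0.06550 mol
Q = 0.06550 × 96500 = 6321 C
I = Q / t = 6321 / 1458 s = 4.34 A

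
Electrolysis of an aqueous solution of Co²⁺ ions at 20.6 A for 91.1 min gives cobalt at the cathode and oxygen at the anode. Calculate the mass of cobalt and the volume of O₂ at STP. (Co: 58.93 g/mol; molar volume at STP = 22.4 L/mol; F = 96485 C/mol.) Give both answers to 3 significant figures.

Q = 20.6 × 5466 = 1.126×10^5 C; n(e⁻) = 1.126×10^5 / 96485 = 1.167 mol
Cathode: Co²⁺ + 2e⁻ → Co → n(Co) = 1.167/2 = 0.5835 mol → 34.4 g
Anode: 2H₂O → O₂ + 4H⁺ + 4e⁻ → n(O₂) = 1.167/4 = 0.2918 mol → 6.54 L

34.4 g Co; 6.54 L O₂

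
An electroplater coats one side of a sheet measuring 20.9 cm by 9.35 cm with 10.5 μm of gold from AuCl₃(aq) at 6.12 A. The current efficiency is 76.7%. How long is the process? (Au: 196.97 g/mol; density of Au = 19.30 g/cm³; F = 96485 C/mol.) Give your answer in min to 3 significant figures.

20.7 min

Plated area = 20.9 × 9.35 = 195.4 cm²
Volume = 195.4 × 10.5×10⁻⁴ cm = 0.2052 cm³
m(Au) = 0.2052 × 19.30 = 3.960 g
n(Au) = 3.960 / 196.97 = 0.02010 mol; n(e⁻) = 3 × 0.02010 = 0.06030 mol
Q = 0.06030 × 96485 / 0.767 = 7585 C
t = 7585 / 6.12 = 1239 s = 20.7 min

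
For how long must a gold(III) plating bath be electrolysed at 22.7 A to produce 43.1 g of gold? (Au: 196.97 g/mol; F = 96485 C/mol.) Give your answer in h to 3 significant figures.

0.775 h

n(Au) = 43.1 / 196.97 = 0.2188 mol
Au³⁺ + 3e⁻ → Au, so n(e⁻) = 3 × 0.2188 = 0.6564 mol
Q = 0.6564 × 96485 = 63330 C
t = Q / I = 63330 / 22.7 = 2790 s = 0.775 h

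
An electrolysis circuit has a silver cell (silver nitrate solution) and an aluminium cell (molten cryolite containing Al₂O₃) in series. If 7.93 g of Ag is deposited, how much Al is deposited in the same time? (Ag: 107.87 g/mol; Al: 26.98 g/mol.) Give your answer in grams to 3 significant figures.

0.661 g

n(Ag) = 7.93 / 107.87 = 0.07351 mol
Ag⁺ + e⁻ → Ag, so n(e⁻) = 0.07351 mol
The cells are in series, so the same charge (and hence the same n(e⁻) = 0.07351 mol) passes through both.
Al³⁺ + 3e⁻ → Al, so n(Al) = 0.07351 / 3 = 0.02450 mol
m(Al) = 0.02450 × 26.98 = 0.661 g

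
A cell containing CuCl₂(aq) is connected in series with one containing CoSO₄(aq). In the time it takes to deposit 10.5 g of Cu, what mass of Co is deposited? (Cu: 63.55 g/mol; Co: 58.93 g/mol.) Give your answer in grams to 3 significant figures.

9.74 g

n(Cu) = 10.5 / 63.55 = 0.1652 mol
Cu²⁺ + 2e⁻ → Cu, so n(e⁻) = 2 × 0.1652 = 0.3304 mol
Since the cells are in series, n(e⁻) in the Co cell is also 0.3304 mol.
Co²⁺ + 2e⁻ → Co, so n(Co) = 0.3304 / 2 = 0.1652 mol
m(Co) = 0.1652 × 58.93 = 9.74 g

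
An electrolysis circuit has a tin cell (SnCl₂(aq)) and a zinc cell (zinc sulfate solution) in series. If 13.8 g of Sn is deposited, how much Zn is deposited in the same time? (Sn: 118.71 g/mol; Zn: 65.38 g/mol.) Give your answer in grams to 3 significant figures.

n(Sn) = 13.8 / 118.71 = 0.1162 mol
Sn²⁺ + 2e⁻ → Sn, so n(e⁻) = 2 × 0.1162 = 0.2324 mol
Same current for the same time ⇒ same n(e⁻) = 0.2324 mol in both cells.
Zn²⁺ + 2e⁻ → Zn, so n(Zn) = 0.2324 / 2 = 0.1162 mol
m(Zn) = 0.1162 × 65.38 = 7.60 g

7.60 g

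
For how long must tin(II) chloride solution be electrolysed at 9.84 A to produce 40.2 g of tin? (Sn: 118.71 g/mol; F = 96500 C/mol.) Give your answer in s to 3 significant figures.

n(Sn) = 40.2 / 118.71 = 0.3386 mol
Sn²⁺ + 2e⁻ → Sn, so n(e⁻) = 2 × 0.3386 = 0.6772 mol
Q = 0.6772 × 96500 = 65350 C
t = Q / I = 65350 / 9.84 = 6641 s

6640 s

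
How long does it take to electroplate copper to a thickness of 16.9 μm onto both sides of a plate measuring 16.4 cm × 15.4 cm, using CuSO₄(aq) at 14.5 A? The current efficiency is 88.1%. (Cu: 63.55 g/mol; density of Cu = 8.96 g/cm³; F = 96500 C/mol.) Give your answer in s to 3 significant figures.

Plated area = 2 × 16.4 × 15.4 = 505.1 cm²
Volume = 505.1 × 16.9×10⁻⁴ cm = 0.8536 cm³
m(Cu) = 0.8536 × 8.96 = 7.648 g
n(Cu) = 7.648 / 63.55 = 0.1203 mol; n(e⁻) = 2 × 0.1203 = 0.2406 mol
Q = 0.2406 × 96500 / 0.881 = 26350 C
t = 26350 / 14.5 = 1817 s

1820 s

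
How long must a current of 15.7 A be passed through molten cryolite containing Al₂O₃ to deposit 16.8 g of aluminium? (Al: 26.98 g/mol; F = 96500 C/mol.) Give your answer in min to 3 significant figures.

191 min

n(Al) = 16.8 / 26.98 = 0.6227 mol
Al³⁺ + 3e⁻ → Al, so n(e⁻) = 3 × 0.6227 = 1.868 mol
Q = 1.868 × 96500 = 1.803×10^5 C
t = Q / I = 1.803×10^5 / 15.7 = 11480 s = 191 min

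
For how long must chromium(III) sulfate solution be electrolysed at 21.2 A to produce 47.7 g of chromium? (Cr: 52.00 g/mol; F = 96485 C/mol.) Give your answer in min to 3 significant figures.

209 min

n(Cr) = 47.7 / 52.00 = 0.9173 mol
Cr³⁺ + 3e⁻ → Cr, so n(e⁻) = 3 × 0.9173 = 2.752 mol
Q = 2.752 × 96485 = 2.655×10^5 C
t = Q / I = 2.655×10^5 / 21.2 = 12520 s = 209 min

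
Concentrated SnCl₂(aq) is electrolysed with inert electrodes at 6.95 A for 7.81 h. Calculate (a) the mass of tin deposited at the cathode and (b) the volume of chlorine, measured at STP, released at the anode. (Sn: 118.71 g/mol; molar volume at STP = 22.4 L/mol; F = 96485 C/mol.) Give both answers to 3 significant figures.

Q = 6.95 × 28116 = 1.954×10^5 C; n(e⁻) = 1.954×10^5 / 96485 = 2.025 mol
Cathode: Sn²⁺ + 2e⁻ → Sn → n(Sn) = 2.025/2 = 1.013 mol → 120 g
Anode: 2Cl⁻ → Cl₂ + 2e⁻ → n(Cl₂) = 2.025/2 = 1.013 mol → 22.7 L

120 g Sn; 22.7 L Cl₂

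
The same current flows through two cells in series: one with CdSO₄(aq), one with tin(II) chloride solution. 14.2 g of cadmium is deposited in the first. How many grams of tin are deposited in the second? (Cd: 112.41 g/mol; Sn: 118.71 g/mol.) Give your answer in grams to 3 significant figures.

n(Cd) = 14.2 / 112.41 = 0.1263 mol
Cd²⁺ + 2e⁻ → Cd, so n(e⁻) = 2 × 0.1263 = 0.2526 mol
The cells are in series, so the same charge (and hence the same n(e⁻) = 0.2526 mol) passes through both.
Sn²⁺ + 2e⁻ → Sn, so n(Sn) = 0.2526 / 2 = 0.1263 mol
m(Sn) = 0.1263 × 118.71 = 15.0 g

15.0 g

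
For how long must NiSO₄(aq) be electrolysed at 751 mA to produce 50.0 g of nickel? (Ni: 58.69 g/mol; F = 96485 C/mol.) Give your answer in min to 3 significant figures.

n(Ni) = 50.0 / 58.69 = 0.8519 mol
Ni²⁺ + 2e⁻ → Ni, so n(e⁻) = 2 × 0.8519 = 1.704 mol
Q = 1.704 × 96485 = 1.644×10^5 C
t = Q / I = 1.644×10^5 / 0.751 = 2.189×10^5 s = 3650 min

3650 min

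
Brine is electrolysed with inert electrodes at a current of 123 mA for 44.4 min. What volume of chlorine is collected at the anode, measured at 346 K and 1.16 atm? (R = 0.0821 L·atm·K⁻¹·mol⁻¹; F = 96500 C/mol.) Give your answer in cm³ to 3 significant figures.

41.6 cm³

Q = 0.123 A × 2664 s = 327.7 C
n(e⁻) = Q/F = 327.7/96500 = 0.003396 mol
2Cl⁻ → Cl₂ + 2e⁻, so n(Cl₂) = 0.003396 / 2 = 0.001698 mol
V = nRT/P = 0.001698 × 0.0821 × 346 / 1.16 = 0.04158 L
= 41.6 cm³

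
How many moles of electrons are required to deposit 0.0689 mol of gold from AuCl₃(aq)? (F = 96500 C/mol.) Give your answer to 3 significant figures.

0.207 mol

Au³⁺ + 3e⁻ → Au, so n(e⁻) = 3 × 0.0689 = 0.2067 mol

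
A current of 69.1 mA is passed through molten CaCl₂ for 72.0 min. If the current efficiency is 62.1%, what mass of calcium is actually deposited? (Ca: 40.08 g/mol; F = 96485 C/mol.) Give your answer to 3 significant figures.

Q = 0.0691 × 4320 = 298.5 C
n(e⁻) = 298.5 / 96485 = 0.003094 mol
Ca²⁺ + 2e⁻ → Ca, so theoretical m(Ca) = 0.001547 × 40.08 = 0.06200 g
Actual mass = 62.1% × 0.06200 = 0.0385 g

0.0385 g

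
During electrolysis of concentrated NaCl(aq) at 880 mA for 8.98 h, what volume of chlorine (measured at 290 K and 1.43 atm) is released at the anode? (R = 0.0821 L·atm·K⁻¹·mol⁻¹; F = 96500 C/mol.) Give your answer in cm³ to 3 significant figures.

Charge passed = 0.880 × 32328 = 28450 C
Moles of electrons = 28450 / 96500 = 0.2948 mol
2Cl⁻ → Cl₂ + 2e⁻, so n(Cl₂) = 0.2948 / 2 = 0.1474 mol
V = nRT/P = 0.1474 × 0.0821 × 290 / 1.43 = 2.454 L
= 2450 cm³

2450 cm³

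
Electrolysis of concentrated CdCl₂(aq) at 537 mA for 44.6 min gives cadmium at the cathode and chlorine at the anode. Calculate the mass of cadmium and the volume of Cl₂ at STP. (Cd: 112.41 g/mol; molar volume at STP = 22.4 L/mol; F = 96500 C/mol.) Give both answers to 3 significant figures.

Q = 0.537 × 2676 = 1437 C; n(e⁻) = 1437 / 96500 = 0.01489 mol
Cathode: Cd²⁺ + 2e⁻ → Cd → n(Cd) = 0.01489/2 = 0.007445 mol → 0.837 g
Anode: 2Cl⁻ → Cl₂ + 2e⁻ → n(Cl₂) = 0.01489/2 = 0.007445 mol → 0.167 L

0.837 g Cd; 0.167 L Cl₂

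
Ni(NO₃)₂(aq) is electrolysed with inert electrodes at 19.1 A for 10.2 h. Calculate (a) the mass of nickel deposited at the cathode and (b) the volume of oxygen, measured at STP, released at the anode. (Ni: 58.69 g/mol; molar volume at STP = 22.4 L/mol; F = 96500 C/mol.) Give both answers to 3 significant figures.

213 g Ni; 40.7 L O₂

Q = 19.1 × 36720 = 7.014×10^5 C; n(e⁻) = 7.014×10^5 / 96500 = 7.268 mol
Cathode: Ni²⁺ + 2e⁻ → Ni → n(Ni) = 7.268/2 = 3.634 mol → 213 g
Anode: 2H₂O → O₂ + 4H⁺ + 4e⁻ → n(O₂) = 7.268/4 = 1.817 mol → 40.7 L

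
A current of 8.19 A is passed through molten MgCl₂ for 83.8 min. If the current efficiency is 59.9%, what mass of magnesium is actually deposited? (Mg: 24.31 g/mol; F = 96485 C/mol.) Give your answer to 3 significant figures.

Q = 8.19 × 5028 = 41180 C
n(e⁻) = 41180 / 96485 = 0.4268 mol
Mg²⁺ + 2e⁻ → Mg, so theoretical m(Mg) = 0.2134 × 24.31 = 5.188 g
Actual mass = 59.9% × 5.188 = 3.11 g

3.11 g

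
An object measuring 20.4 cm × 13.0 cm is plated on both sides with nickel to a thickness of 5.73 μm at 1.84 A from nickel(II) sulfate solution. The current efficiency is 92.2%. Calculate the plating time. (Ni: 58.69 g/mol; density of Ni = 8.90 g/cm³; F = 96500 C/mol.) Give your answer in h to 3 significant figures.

1.46 h

Plated area = 2 × 20.4 × 13.0 = 530.4 cm²
Volume = 530.4 × 5.73×10⁻⁴ cm = 0.3039 cm³
m(Ni) = 0.3039 × 8.90 = 2.705 g
n(Ni) = 2.705 / 58.69 = 0.04609 mol; n(e⁻) = 2 × 0.04609 = 0.09218 mol
Q = 0.09218 × 96500 / 0.922 = 9648 C
t = 9648 / 1.84 = 5243 s = 1.46 h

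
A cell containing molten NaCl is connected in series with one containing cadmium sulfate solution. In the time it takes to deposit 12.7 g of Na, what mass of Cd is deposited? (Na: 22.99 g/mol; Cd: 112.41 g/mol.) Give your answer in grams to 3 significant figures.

31.0 g

n(Na) = 12.7 / 22.99 = 0.5524 mol
Na⁺ + e⁻ → Na, so n(e⁻) = 0.5524 mol
Same current for the same time ⇒ same n(e⁻) = 0.5524 mol in both cells.
Cd²⁺ + 2e⁻ → Cd, so n(Cd) = 0.5524 / 2 = 0.2762 mol
m(Cd) = 0.2762 × 112.41 = 31.0 g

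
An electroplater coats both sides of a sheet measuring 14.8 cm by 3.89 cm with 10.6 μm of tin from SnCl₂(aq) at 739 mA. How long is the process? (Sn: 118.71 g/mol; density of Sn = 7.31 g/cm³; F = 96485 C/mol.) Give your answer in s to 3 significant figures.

Plated area = 2 × 14.8 × 3.89 = 115.1 cm²
Volume = 115.1 × 10.6×10⁻⁴ cm = 0.1220 cm³
m(Sn) = 0.1220 × 7.31 = 0.8918 g
n(Sn) = 0.8918 / 118.71 = 0.007512 mol; n(e⁻) = 2 × 0.007512 = 0.01502 mol
Q = 0.01502 × 96485 = 1449 C
t = 1449 / 0.739 = 1961 s

1960 s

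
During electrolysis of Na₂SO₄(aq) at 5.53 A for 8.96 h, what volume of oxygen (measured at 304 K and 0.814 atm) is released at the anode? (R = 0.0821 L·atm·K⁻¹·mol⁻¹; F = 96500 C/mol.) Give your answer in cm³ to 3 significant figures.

Charge passed = 5.53 × 32256 = 1.784×10^5 C
n(e⁻) = 1.784×10^5 / 96500 = 1.849 mol
2H₂O → O₂ + 4H⁺ + 4e⁻, so n(O₂) = 1.849 / 4 = 0.4623 mol
V = nRT/P = 0.4623 × 0.0821 × 304 / 0.814 = 14.17 L
= 14200 cm³

14200 cm³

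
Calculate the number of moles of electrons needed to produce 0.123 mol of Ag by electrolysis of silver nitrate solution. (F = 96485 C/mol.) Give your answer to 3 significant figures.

Ag⁺ + e⁻ → Ag, so n(e⁻) = 1 × 0.123 = 0.1230 mol

0.123 mol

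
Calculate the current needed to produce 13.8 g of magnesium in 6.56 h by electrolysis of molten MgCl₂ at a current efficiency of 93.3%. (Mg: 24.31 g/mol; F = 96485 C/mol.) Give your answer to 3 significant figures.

n(Mg) = 13.8 / 24.31 = 0.5677 mol
Mg²⁺ + 2e⁻ → Mg, so n(e⁻) = 2 × 0.5677 = 1.135 mol
Q = 1.135 × 96485 / 0.933 = 1.174×10^5 C
I = Q / t = 1.174×10^5 / 23616 s = 4.97 A

4.97 A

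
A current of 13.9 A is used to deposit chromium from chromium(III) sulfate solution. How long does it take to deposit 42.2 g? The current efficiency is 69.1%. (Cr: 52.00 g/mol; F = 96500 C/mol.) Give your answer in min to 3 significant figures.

408 min

n(Cr) = 42.2 / 52.00 = 0.8115 mol
Cr³⁺ + 3e⁻ → Cr, so n(e⁻) = 3 × 0.8115 = 2.435 mol
Q = 2.435 × 96500 / 0.691 = 3.401×10^5 C
t = Q / I = 3.401×10^5 / 13.9 = 24470 s = 408 min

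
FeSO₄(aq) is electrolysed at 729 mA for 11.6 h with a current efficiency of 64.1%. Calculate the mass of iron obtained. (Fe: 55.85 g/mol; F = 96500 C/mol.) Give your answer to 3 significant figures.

Q = 0.729 × 41760 = 30440 C
n(e⁻) = 30440 / 96500 = 0.3154 mol
Fe²⁺ + 2e⁻ → Fe, so theoretical m(Fe) = 0.1577 × 55.85 = 8.808 g
Actual mass = 64.1% × 8.808 = 5.65 g

5.65 g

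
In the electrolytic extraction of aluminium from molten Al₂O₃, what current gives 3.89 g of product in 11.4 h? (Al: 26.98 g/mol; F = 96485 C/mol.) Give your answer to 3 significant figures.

n(Al) = 3.89 / 26.98 = 0.1442 mol
Al³⁺ + 3e⁻ → Al, so n(e⁻) = 3 × 0.1442 = 0.4326 mol
Q = 0.4326 × 96485 = 41740 C
I = Q / t = 41740 / 41040 s = 1.02 A

1.02 A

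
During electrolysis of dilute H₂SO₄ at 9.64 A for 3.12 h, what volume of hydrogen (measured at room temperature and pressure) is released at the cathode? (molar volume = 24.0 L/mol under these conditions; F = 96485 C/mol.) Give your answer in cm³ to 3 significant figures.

Charge passed = 9.64 × 11232 = 1.083×10^5 C
n(e⁻) = 1.083×10^5 / 96485 = 1.122 mol
2H⁺ + 2e⁻ → H₂, so n(H₂) = 1.122 / 2 = 0.5610 mol
V = 0.5610 × 24.0 = 13.46 L
= 13500 cm³

13500 cm³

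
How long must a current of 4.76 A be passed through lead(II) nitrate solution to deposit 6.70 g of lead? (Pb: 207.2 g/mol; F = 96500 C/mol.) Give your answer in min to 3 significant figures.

n(Pb) = 6.70 / 207.2 = 0.03234 mol
Pb²⁺ + 2e⁻ → Pb, so n(e⁻) = 2 × 0.03234 = 0.06468 mol
Q = 0.06468 × 96500 = 6242 C
t = Q / I = 6242 / 4.76 = 1311 s = 21.9 min

21.9 min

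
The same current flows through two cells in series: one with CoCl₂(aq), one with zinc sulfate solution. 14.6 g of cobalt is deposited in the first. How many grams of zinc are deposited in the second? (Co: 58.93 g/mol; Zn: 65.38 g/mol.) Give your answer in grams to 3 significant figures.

16.2 g

n(Co) = 14.6 / 58.93 = 0.2478 mol
Co²⁺ + 2e⁻ → Co, so n(e⁻) = 2 × 0.2478 = 0.4956 mol
Since the cells are in series, n(e⁻) in the Zn cell is also 0.4956 mol.
Zn²⁺ + 2e⁻ → Zn, so n(Zn) = 0.4956 / 2 = 0.2478 mol
m(Zn) = 0.2478 × 65.38 = 16.2 g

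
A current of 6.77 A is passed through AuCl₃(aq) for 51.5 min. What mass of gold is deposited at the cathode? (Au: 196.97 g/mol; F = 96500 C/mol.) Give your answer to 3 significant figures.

Q = 6.77 A × 3090 s = 20920 C
n(e⁻) = 20920 / 96500 = 0.2168 mol
Au³⁺ + 3e⁻ → Au, so n(Au) = 0.2168 / 3 = 0.07227 mol
m = 0.07227 × 196.97 = 14.2 g

14.2 g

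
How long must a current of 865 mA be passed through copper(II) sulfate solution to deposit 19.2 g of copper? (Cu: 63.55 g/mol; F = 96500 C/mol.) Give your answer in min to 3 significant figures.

n(Cu) = 19.2 / 63.55 = 0.3021 mol
Cu²⁺ + 2e⁻ → Cu, so n(e⁻) = 2 × 0.3021 = 0.6042 mol
Q = 0.6042 × 96500 = 58310 C
t = Q / I = 58310 / 0.865 = 67410 s = 1120 min

1120 min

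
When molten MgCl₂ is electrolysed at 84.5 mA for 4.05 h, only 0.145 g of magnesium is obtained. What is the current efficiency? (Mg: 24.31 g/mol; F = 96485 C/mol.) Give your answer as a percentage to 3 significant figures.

Q = 0.0845 × 14580 = 1232 C
n(e⁻) = 1232 / 96485 = 0.01277 mol
Mg²⁺ + 2e⁻ → Mg, so theoretical n(Mg) = 0.006385 mol → 0.1552 g
Efficiency = 0.145 / 0.1552 = 0.9343 = 93.4%

93.4%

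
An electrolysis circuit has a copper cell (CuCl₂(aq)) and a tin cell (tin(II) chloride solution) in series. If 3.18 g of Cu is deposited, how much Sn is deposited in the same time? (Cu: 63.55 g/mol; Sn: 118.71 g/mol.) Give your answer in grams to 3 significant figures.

5.94 g

n(Cu) = 3.18 / 63.55 = 0.05004 mol
Cu²⁺ + 2e⁻ → Cu, so n(e⁻) = 2 × 0.05004 = 0.1001 mol
Since the cells are in series, n(e⁻) in the Sn cell is also 0.1001 mol.
Sn²⁺ + 2e⁻ → Sn, so n(Sn) = 0.1001 / 2 = 0.05005 mol
m(Sn) = 0.05005 × 118.71 = 5.94 g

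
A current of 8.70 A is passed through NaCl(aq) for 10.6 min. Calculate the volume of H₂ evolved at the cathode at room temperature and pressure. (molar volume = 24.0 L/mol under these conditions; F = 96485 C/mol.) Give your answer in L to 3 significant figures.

0.688 L

Charge passed = 8.70 × 636 = 5533 C
Moles of electrons = 5533 / 96485 = 0.05735 mol
2H⁺ + 2e⁻ → H₂, so n(H₂) = 0.05735 / 2 = 0.02868 mol
V = 0.02868 × 24.0 = 0.6883 L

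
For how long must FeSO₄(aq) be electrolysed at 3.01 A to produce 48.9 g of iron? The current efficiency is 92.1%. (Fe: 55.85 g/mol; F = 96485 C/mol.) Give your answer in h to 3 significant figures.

16.9 h

n(Fe) = 48.9 / 55.85 = 0.8756 mol
Fe²⁺ + 2e⁻ → Fe, so n(e⁻) = 2 × 0.8756 = 1.751 mol
Q = 1.751 × 96485 / 0.921 = 1.834×10^5 C
t = Q / I = 1.834×10^5 / 3.01 = 60930 s = 16.9 h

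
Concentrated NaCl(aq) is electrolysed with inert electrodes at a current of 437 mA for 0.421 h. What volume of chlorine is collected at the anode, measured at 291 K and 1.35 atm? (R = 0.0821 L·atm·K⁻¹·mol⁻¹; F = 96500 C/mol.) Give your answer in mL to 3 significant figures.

60.7 mL

Q = 0.437 A × 1515.6 s = 662.3 C
n(e⁻) = Q/F = 662.3/96500 = 0.006863 mol
2Cl⁻ → Cl₂ + 2e⁻, so n(Cl₂) = 0.006863 / 2 = 0.003432 mol
V = nRT/P = 0.003432 × 0.0821 × 291 / 1.35 = 0.06074 L
= 60.7 mL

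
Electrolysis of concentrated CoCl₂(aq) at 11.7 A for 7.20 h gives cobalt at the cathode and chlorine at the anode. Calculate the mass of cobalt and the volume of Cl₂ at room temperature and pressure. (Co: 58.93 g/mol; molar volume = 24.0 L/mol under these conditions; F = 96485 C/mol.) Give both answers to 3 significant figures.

92.6 g Co; 37.7 L Cl₂

Q = 11.7 × 25920 = 3.033×10^5 C; n(e⁻) = 3.033×10^5 / 96485 = 3.143 mol
Cathode: Co²⁺ + 2e⁻ → Co → n(Co) = 3.143/2 = 1.572 mol → 92.6 g
Anode: 2Cl⁻ → Cl₂ + 2e⁻ → n(Cl₂) = 3.143/2 = 1.572 mol → 37.7 L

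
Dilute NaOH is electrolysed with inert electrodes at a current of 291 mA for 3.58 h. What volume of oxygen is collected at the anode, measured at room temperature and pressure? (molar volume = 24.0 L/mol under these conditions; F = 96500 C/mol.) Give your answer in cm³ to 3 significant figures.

233 cm³

Q = It = 0.291 × 12888 = 3750 C
Moles of electrons = 3750 / 96500 = 0.03886 mol
2H₂O → O₂ + 4H⁺ + 4e⁻, so n(O₂) = 0.03886 / 4 = 0.009715 mol
V = 0.009715 × 24.0 = 0.2332 L
= 233 cm³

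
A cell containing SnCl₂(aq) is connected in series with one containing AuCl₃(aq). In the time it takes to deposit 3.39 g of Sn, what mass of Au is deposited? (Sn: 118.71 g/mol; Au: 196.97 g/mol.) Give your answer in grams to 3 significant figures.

3.75 g

n(Sn) = 3.39 / 118.71 = 0.02856 mol
Sn²⁺ + 2e⁻ → Sn, so n(e⁻) = 2 × 0.02856 = 0.05712 mol
Same current for the same time ⇒ same n(e⁻) = 0.05712 mol in both cells.
Au³⁺ + 3e⁻ → Au, so n(Au) = 0.05712 / 3 = 0.01904 mol
m(Au) = 0.01904 × 196.97 = 3.75 g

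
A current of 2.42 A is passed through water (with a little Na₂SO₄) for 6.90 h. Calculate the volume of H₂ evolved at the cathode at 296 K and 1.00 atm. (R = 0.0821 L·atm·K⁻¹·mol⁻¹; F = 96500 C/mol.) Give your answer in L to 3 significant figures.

7.57 L

Q = It = 2.42 × 24840 = 60110 C
n(e⁻) = 60110 / 96500 = 0.6229 mol
2H⁺ + 2e⁻ → H₂, so n(H₂) = 0.6229 / 2 = 0.3115 mol
V = nRT/P = 0.3115 × 0.0821 × 296 / 1.00 = 7.570 L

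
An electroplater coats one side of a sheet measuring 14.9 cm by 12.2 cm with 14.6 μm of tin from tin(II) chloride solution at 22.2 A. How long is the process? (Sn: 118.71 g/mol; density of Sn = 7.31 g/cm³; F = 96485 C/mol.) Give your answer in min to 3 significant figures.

Plated area = 14.9 × 12.2 = 181.8 cm²
Volume = 181.8 × 14.6×10⁻⁴ cm = 0.2654 cm³
m(Sn) = 0.2654 × 7.31 = 1.940 g
n(Sn) = 1.940 / 118.71 = 0.01634 mol; n(e⁻) = 2 × 0.01634 = 0.03268 mol
Q = 0.03268 × 96485 = 3153 C
t = 3153 / 22.2 = 142.0 s = 2.37 min

2.37 min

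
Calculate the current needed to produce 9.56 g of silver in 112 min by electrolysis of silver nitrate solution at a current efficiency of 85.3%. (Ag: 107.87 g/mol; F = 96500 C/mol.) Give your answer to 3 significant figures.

1.49 A

n(Ag) = 9.56 / 107.87 = 0.08863 mol
Ag⁺ + e⁻ → Ag, so n(e⁻) = 0.08863 mol
Q = 0.08863 × 96500 / 0.853 = 10030 C
I = Q / t = 10030 / 6720 s = 1.49 A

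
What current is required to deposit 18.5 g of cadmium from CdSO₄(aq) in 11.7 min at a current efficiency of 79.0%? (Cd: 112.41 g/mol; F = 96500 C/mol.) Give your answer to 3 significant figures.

n(Cd) = 18.5 / 112.41 = 0.1646 mol
Cd²⁺ + 2e⁻ → Cd, so n(e⁻) = 2 × 0.1646 = 0.3292 mol
Q = 0.3292 × 96500 / 0.790 = 40210 C
I = Q / t = 40210 / 702 s = 57.3 A

57.3 A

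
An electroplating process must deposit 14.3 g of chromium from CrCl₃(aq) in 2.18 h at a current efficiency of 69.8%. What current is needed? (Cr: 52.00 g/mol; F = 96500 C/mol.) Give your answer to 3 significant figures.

n(Cr) = 14.3 / 52.00 = 0.2750 mol
Cr³⁺ + 3e⁻ → Cr, so n(e⁻) = 3 × 0.2750 = 0.8250 mol
Q = 0.8250 × 96500 / 0.698 = 1.141×10^5 C
I = Q / t = 1.141×10^5 / 7848 s = 14.5 A

14.5 A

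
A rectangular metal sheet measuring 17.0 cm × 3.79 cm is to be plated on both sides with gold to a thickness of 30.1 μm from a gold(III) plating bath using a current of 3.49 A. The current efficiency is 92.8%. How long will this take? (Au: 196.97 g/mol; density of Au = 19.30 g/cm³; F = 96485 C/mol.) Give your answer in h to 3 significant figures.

Plated area = 2 × 17.0 × 3.79 = 128.9 cm²
Volume = 128.9 × 30.1×10⁻⁴ cm = 0.3880 cm³
m(Au) = 0.3880 × 19.30 = 7.488 g
n(Au) = 7.488 / 196.97 = 0.03802 mol; n(e⁻) = 3 × 0.03802 = 0.1141 mol
Q = 0.1141 × 96485 / 0.928 = 11860 C
t = 11860 / 3.49 = 3398 s = 0.944 h

0.944 h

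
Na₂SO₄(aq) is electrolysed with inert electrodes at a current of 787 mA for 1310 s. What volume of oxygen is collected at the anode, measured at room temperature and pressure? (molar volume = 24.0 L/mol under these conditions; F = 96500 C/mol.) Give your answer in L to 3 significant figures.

0.0641 L

Q = 0.787 A × 1310 s = 1031 C
Moles of electrons = 1031 / 96500 = 0.01068 mol
2H₂O → O₂ + 4H⁺ + 4e⁻, so n(O₂) = 0.01068 / 4 = 0.002670 mol
V = 0.002670 × 24.0 = 0.06408 L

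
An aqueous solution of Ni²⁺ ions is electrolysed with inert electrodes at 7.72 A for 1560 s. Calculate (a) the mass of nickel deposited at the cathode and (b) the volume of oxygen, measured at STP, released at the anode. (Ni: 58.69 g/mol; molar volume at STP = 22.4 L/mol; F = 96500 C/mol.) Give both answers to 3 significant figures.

3.66 g Ni; 0.699 L O₂

Q = 7.72 × 1560 = 12040 C; n(e⁻) = 12040 / 96500 = 0.1248 mol
Cathode: Ni²⁺ + 2e⁻ → Ni → n(Ni) = 0.1248/2 = 0.06240 mol → 3.66 g
Anode: 2H₂O → O₂ + 4H⁺ + 4e⁻ → n(O₂) = 0.1248/4 = 0.03120 mol → 0.699 L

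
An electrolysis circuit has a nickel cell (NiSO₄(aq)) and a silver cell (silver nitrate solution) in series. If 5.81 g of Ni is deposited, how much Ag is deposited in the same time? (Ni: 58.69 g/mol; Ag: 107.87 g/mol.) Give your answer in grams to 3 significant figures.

21.4 g

n(Ni) = 5.81 / 58.69 = 0.09899 mol
Ni²⁺ + 2e⁻ → Ni, so n(e⁻) = 2 × 0.09899 = 0.1980 mol
In series, the same 0.1980 mol of electrons flows through the second cell.
Ag⁺ + e⁻ → Ag, so n(Ag) = 0.1980 mol
m(Ag) = 0.1980 × 107.87 = 21.4 g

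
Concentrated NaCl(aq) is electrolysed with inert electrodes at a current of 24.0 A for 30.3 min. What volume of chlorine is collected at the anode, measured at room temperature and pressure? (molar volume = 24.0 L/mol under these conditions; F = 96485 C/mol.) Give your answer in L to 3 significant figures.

5.43 L

Charge passed = 24.0 × 1818 = 43630 C
n(e⁻) = Q/F = 43630/96485 = 0.4522 mol
2Cl⁻ → Cl₂ + 2e⁻, so n(Cl₂) = 0.4522 / 2 = 0.2261 mol
V = 0.2261 × 24.0 = 5.426 L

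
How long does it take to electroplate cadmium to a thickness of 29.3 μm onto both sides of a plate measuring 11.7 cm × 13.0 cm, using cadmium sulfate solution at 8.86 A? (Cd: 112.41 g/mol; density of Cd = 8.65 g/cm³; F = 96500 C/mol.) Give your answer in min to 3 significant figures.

24.9 min

Plated area = 2 × 11.7 × 13.0 = 304.2 cm²
Volume = 304.2 × 29.3×10⁻⁴ cm = 0.8913 cm³
m(Cd) = 0.8913 × 8.65 = 7.710 g
n(Cd) = 7.710 / 112.41 = 0.06859 mol; n(e⁻) = 2 × 0.06859 = 0.1372 mol
Q = 0.1372 × 96500 = 13240 C
t = 13240 / 8.86 = 1494 s = 24.9 min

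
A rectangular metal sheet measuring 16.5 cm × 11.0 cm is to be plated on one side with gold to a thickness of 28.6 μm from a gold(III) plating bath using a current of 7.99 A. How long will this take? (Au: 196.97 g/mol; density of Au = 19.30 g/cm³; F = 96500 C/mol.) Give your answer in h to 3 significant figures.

0.512 h

Plated area = 16.5 × 11.0 = 181.5 cm²
Volume = 181.5 × 28.6×10⁻⁴ cm = 0.5191 cm³
m(Au) = 0.5191 × 19.30 = 10.02 g
n(Au) = 10.02 / 196.97 = 0.05087 mol; n(e⁻) = 3 × 0.05087 = 0.1526 mol
Q = 0.1526 × 96500 = 14730 C
t = 14730 / 7.99 = 1844 s = 0.512 h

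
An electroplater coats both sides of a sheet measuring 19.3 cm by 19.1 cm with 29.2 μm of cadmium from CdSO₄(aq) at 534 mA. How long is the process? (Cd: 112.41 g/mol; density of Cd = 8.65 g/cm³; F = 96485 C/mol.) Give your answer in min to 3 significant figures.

998 min

Plated area = 2 × 19.3 × 19.1 = 737.3 cm²
Volume = 737.3 × 29.2×10⁻⁴ cm = 2.153 cm³
m(Cd) = 2.153 × 8.65 = 18.62 g
n(Cd) = 18.62 / 112.41 = 0.1656 mol; n(e⁻) = 2 × 0.1656 = 0.3312 mol
Q = 0.3312 × 96485 = 31960 C
t = 31960 / 0.534 = 59850 s = 998 min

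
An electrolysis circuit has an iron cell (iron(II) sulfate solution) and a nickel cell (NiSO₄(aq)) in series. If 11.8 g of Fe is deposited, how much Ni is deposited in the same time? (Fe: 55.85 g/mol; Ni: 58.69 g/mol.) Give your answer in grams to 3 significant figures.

n(Fe) = 11.8 / 55.85 = 0.2113 mol
Fe²⁺ + 2e⁻ → Fe, so n(e⁻) = 2 × 0.2113 = 0.4226 mol
In series, the same 0.4226 mol of electrons flows through the second cell.
Ni²⁺ + 2e⁻ → Ni, so n(Ni) = 0.4226 / 2 = 0.2113 mol
m(Ni) = 0.2113 × 58.69 = 12.4 g

12.4 g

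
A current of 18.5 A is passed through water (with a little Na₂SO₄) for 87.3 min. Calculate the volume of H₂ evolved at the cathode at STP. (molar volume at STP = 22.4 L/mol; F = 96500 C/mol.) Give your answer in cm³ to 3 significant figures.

Q = 18.5 A × 5238 s = 96900 C
Moles of electrons = 96900 / 96500 = 1.004 mol
2H⁺ + 2e⁻ → H₂, so n(H₂) = 1.004 / 2 = 0.5020 mol
V = 0.5020 × 22.4 = 11.24 L
= 11200 cm³

11200 cm³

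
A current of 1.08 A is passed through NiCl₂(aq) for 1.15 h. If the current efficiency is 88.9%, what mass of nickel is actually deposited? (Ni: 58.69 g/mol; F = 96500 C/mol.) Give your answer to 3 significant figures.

Q = 1.08 × 4140 = 4471 C
n(e⁻) = 4471 / 96500 = 0.04633 mol
Ni²⁺ + 2e⁻ → Ni, so theoretical m(Ni) = 0.02317 × 58.69 = 1.360 g
Actual mass = 88.9% × 1.360 = 1.21 g

1.21 g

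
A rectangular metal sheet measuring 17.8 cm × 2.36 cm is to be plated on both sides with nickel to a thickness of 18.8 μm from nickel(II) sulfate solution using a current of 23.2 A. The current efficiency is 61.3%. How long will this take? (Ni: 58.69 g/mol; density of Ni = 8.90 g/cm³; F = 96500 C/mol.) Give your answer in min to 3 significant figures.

5.42 min

Plated area = 2 × 17.8 × 2.36 = 84.02 cm²
Volume = 84.02 × 18.8×10⁻⁴ cm = 0.1580 cm³
m(Ni) = 0.1580 × 8.90 = 1.406 g
n(Ni) = 1.406 / 58.69 = 0.02396 mol; n(e⁻) = 2 × 0.02396 = 0.04792 mol
Q = 0.04792 × 96500 / 0.613 = 7544 C
t = 7544 / 23.2 = 325.2 s = 5.42 min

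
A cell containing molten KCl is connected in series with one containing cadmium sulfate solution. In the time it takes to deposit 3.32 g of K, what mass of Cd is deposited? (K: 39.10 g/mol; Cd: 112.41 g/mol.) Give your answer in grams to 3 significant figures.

n(K) = 3.32 / 39.10 = 0.08491 mol
K⁺ + e⁻ → K, so n(e⁻) = 0.08491 mol
In series, the same 0.08491 mol of electrons flows through the second cell.
Cd²⁺ + 2e⁻ → Cd, so n(Cd) = 0.08491 / 2 = 0.04246 mol
m(Cd) = 0.04246 × 112.41 = 4.77 g

4.77 g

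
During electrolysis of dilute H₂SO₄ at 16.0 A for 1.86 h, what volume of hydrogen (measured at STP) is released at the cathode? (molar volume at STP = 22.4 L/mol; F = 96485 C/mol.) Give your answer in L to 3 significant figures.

12.4 L

Q = 16.0 A × 6696 s = 1.071×10^5 C
n(e⁻) = Q/F = 1.071×10^5/96485 = 1.110 mol
2H⁺ + 2e⁻ → H₂, so n(H₂) = 1.110 / 2 = 0.5550 mol
V = 0.5550 × 22.4 = 12.43 L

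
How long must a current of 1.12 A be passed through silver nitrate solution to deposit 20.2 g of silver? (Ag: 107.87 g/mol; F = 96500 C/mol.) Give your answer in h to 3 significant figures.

n(Ag) = 20.2 / 107.87 = 0.1873 mol
Ag⁺ + e⁻ → Ag, so n(e⁻) = 0.1873 mol
Q = 0.1873 × 96500 = 18070 C
t = Q / I = 18070 / 1.12 = 16130 s = 4.48 h

4.48 h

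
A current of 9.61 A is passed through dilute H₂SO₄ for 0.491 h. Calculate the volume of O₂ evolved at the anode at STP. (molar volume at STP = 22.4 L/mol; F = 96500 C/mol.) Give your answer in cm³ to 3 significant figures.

986 cm³

Q = 9.61 A × 1767.6 s = 16990 C
n(e⁻) = 16990 / 96500 = 0.1761 mol
2H₂O → O₂ + 4H⁺ + 4e⁻, so n(O₂) = 0.1761 / 4 = 0.04403 mol
V = 0.04403 × 22.4 = 0.9863 L
= 986 cm³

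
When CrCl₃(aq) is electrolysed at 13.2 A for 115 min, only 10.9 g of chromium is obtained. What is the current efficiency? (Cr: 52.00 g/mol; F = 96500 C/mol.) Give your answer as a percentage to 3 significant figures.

66.6%

Q = 13.2 × 6900 = 91080 C
n(e⁻) = 91080 / 96500 = 0.9438 mol
Cr³⁺ + 3e⁻ → Cr, so theoretical n(Cr) = 0.3146 mol → 16.36 g
Efficiency = 10.9 / 16.36 = 0.6663 = 66.6%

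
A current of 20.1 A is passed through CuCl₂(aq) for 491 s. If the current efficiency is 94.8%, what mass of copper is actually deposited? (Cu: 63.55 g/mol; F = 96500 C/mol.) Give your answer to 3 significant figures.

3.08 g

Q = 20.1 × 491 = 9869 C
n(e⁻) = 9869 / 96500 = 0.1023 mol
Cu²⁺ + 2e⁻ → Cu, so theoretical m(Cu) = 0.05115 × 63.55 = 3.251 g
Actual mass = 94.8% × 3.251 = 3.08 g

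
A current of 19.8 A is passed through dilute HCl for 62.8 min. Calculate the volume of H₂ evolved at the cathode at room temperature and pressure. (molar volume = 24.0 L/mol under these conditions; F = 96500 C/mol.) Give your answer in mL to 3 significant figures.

Q = It = 19.8 × 3768 = 74610 C
n(e⁻) = 74610 / 96500 = 0.7732 mol
2H⁺ + 2e⁻ → H₂, so n(H₂) = 0.7732 / 2 = 0.3866 mol
V = 0.3866 × 24.0 = 9.278 L
= 9280 mL

9280 mL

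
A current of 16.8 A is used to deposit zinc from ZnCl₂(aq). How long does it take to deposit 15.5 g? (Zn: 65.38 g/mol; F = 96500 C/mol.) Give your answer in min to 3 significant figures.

n(Zn) = 15.5 / 65.38 = 0.2371 mol
Zn²⁺ + 2e⁻ → Zn, so n(e⁻) = 2 × 0.2371 = 0.4742 mol
Q = 0.4742 × 96500 = 45760 C
t = Q / I = 45760 / 16.8 = 2724 s = 45.4 min

45.4 min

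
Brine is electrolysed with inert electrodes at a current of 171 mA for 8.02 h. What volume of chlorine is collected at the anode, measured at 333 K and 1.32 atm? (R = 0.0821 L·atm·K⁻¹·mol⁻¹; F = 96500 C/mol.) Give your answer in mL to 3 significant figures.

Q = It = 0.171 × 28872 = 4937 C
Moles of electrons = 4937 / 96500 = 0.05116 mol
2Cl⁻ → Cl₂ + 2e⁻, so n(Cl₂) = 0.05116 / 2 = 0.02558 mol
V = nRT/P = 0.02558 × 0.0821 × 333 / 1.32 = 0.5298 L
= 530 mL

530 mL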